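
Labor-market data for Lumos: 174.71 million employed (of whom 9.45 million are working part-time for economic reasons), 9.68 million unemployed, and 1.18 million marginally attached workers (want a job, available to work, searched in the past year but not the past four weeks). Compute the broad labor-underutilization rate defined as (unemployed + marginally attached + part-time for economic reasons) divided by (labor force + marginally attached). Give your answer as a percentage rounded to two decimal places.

Labor force = 174.71 + 9.68 = 184.39 million.
Numerator = 9.68 + 1.18 + 9.45 = 20.31 million.
Denominator = 184.39 + 1.18 = 185.57 million.
Broad rate = 20.31 / 185.57 = 10.94%.

Broad underutilization rate ≈ 10.94%.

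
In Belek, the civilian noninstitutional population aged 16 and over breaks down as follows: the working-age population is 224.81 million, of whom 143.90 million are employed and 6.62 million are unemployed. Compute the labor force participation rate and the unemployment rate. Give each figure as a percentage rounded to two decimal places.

Labor force participation rate ≈ 66.95%; unemployment rate ≈ 4.40%.

Labor force = employed + unemployed = 143.90 + 6.62 = 150.52 million.
Unemployment rate = 6.62 / 150.52 = 4.40%.
Labor force participation rate = 150.52 / 224.81 = 66.95%.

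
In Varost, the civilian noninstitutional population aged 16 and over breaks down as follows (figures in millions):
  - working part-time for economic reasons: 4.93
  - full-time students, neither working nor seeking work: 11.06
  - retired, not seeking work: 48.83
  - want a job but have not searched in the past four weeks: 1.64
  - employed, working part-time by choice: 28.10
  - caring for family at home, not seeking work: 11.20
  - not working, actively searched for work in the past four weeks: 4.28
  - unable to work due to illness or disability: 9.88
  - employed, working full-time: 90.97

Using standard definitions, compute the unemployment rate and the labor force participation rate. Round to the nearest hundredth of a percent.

Unemployment rate ≈ 3.34%; labor force participation rate ≈ 60.83%.

Employed = 4.93 + 28.10 + 90.97 = 124.00 million (anyone who worked, including part-time for economic reasons, counts as employed).
Unemployed = 4.28 million.
Labor force = 124.00 + 4.28 = 128.28 million.
Not in labor force = 11.06 + 48.83 + 1.64 + 11.20 + 9.88 = 82.61 million (those not working and not actively searching are outside the labor force — including those who want a job but have given up searching).
Civilian working-age population = 128.28 + 82.61 = 210.89 million.
Unemployment rate = 4.28 / 128.28 = 3.34%.
Labor force participation rate = 128.28 / 210.89 = 60.83%.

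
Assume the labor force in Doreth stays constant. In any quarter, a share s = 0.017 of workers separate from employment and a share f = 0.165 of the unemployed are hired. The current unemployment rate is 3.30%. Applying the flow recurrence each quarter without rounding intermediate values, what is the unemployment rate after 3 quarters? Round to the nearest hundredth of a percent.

With a fixed labor force, u_{t+1} = u_t + s·(1−u_t) − f·u_t = u_t·(1−s−f) + s.
Here 1−s−f = 0.818 and s = 0.017.
u_1 = 0.033000 × 0.818 + 0.017 = 0.043994.
u_2 = 0.043994 × 0.818 + 0.017 = 0.052987.
u_3 = 0.052987 × 0.818 + 0.017 = 0.060343.

Unemployment rate after three quarters ≈ 6.03%.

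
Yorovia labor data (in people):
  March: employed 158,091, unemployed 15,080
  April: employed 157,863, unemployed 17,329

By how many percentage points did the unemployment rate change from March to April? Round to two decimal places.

The unemployment rate changed by +1.18 percentage points.

March: labor force = 158,091 + 15,080 = 173,171; u = 15,080/173,171 = 8.71%.
April: labor force = 157,863 + 17,329 = 175,192; u = 17,329/175,192 = 9.89%.
Change = 9.89% − 8.71% = +1.18 pp.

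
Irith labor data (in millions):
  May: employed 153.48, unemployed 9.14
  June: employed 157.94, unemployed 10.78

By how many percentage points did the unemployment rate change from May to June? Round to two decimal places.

The unemployment rate changed by +0.77 percentage points.

May: labor force = 153.48 + 9.14 = 162.62; u = 9.14/162.62 = 5.62%.
June: labor force = 157.94 + 10.78 = 168.72; u = 10.78/168.72 = 6.39%.
Change = 6.39% − 5.62% = +0.77 pp.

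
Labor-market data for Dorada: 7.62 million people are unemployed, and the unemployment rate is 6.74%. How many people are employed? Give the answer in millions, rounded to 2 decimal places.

Labor force = U / u = 7.62 / 0.0674 ≈ 113.06 million.
Employed = labor force − unemployed = 113.06 − 7.62 = 105.44 million.

About 105.44 million are employed.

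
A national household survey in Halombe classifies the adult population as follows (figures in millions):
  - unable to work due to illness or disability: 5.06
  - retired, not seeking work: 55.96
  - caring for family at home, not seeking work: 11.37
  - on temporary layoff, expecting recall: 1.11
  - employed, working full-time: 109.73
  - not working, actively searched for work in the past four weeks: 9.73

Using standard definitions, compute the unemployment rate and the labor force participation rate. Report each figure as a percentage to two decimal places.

Employed = 109.73 million.
Unemployed = 1.11 + 9.73 = 10.84 million (jobless and actively searching, or on temporary layoff).
Labor force = 109.73 + 10.84 = 120.57 million.
Not in labor force = 5.06 + 55.96 + 11.37 = 72.39 million (those not working and not actively searching are outside the labor force).
Civilian working-age population = 120.57 + 72.39 = 192.96 million.
Unemployment rate = 10.84 / 120.57 = 8.99%.
Labor force participation rate = 120.57 / 192.96 = 62.48%.

Unemployment rate ≈ 8.99%; labor force participation rate ≈ 62.48%.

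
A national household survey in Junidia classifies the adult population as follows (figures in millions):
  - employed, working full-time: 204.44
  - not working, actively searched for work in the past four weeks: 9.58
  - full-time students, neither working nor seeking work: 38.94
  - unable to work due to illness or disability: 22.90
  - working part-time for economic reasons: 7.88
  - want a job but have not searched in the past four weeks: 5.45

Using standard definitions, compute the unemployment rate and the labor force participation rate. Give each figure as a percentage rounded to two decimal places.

Unemployment rate ≈ 4.32%; labor force participation rate ≈ 76.73%.

Employed = 204.44 + 7.88 = 212.32 million (anyone who worked, including part-time for economic reasons, counts as employed).
Unemployed = 9.58 million.
Labor force = 212.32 + 9.58 = 221.90 million.
Not in labor force = 38.94 + 22.90 + 5.45 = 67.29 million (those not working and not actively searching are outside the labor force — including those who want a job but have given up searching).
Civilian working-age population = 221.90 + 67.29 = 289.19 million.
Unemployment rate = 9.58 / 221.90 = 4.32%.
Labor force participation rate = 221.90 / 289.19 = 76.73%.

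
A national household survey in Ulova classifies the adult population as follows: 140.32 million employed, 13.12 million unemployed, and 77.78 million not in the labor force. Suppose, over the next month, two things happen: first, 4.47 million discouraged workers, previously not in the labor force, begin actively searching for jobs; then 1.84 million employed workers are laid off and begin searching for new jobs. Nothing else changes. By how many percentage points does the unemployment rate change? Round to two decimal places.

Initially, labor force = 140.32 + 13.12 = 153.44 million, so u = 13.12/153.44 = 8.55%.
After the first change, unemployed and labor force both rise by 4.47 → E = 140.32, U = 17.59, labor force = 157.91 million.
After the second change, employed falls and unemployed rises by 1.84; labor force unchanged → E = 138.48, U = 19.43, labor force = 157.91 million.
New unemployment rate = 19.43 / 157.91 = 12.30%.
Change = 12.30% − 8.55% = +3.75 percentage points.

The unemployment rate changes by +3.75 percentage points.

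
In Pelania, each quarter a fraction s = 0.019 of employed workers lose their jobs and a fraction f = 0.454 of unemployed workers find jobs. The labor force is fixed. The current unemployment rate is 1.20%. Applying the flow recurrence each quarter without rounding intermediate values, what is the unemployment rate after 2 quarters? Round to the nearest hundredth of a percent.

Unemployment rate after two quarters ≈ 3.23%.

With a fixed labor force, u_{t+1} = u_t + s·(1−u_t) − f·u_t = u_t·(1−s−f) + s.
Here 1−s−f = 0.527 and s = 0.019.
u_1 = 0.012000 × 0.527 + 0.019 = 0.025324.
u_2 = 0.025324 × 0.527 + 0.019 = 0.032346.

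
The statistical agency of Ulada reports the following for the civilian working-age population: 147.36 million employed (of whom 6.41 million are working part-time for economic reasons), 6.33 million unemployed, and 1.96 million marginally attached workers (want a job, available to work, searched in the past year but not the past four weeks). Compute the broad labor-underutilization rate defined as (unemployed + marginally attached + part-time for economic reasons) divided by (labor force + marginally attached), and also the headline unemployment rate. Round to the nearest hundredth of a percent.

Labor force = 147.36 + 6.33 = 153.69 million.
Numerator = 6.33 + 1.96 + 6.41 = 14.70 million.
Denominator = 153.69 + 1.96 = 155.65 million.
Broad rate = 14.70 / 155.65 = 9.44%.
Headline unemployment rate = 6.33 / 153.69 = 4.12%.

Broad underutilization rate ≈ 9.44%; headline unemployment rate ≈ 4.12%.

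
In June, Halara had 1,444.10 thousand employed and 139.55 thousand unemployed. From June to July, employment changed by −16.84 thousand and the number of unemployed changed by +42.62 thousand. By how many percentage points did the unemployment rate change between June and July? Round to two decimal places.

The unemployment rate changed by +2.51 percentage points.

June: labor force = 1,444.10 + 139.55 = 1,583.65; u = 139.55/1,583.65 = 8.81%.
July: labor force = 1,427.26 + 182.17 = 1,609.43; u = 182.17/1,609.43 = 11.32%.
Change = 11.32% − 8.81% = +2.51 pp.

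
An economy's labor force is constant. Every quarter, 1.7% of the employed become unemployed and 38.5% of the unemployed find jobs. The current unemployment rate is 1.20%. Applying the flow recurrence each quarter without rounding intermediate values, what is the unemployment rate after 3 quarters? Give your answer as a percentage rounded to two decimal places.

Unemployment rate after three quarters ≈ 3.58%.

With a fixed labor force, u_{t+1} = u_t + s·(1−u_t) − f·u_t = u_t·(1−s−f) + s.
Here 1−s−f = 0.598 and s = 0.017.
u_1 = 0.012000 × 0.598 + 0.017 = 0.024176.
u_2 = 0.024176 × 0.598 + 0.017 = 0.031457.
u_3 = 0.031457 × 0.598 + 0.017 = 0.035811.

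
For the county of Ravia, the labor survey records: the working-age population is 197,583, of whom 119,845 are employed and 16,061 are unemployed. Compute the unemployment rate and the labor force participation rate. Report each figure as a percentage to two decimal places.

Unemployment rate ≈ 11.82%; labor force participation rate ≈ 68.78%.

Labor force = employed + unemployed = 119,845 + 16,061 = 135,906.
Unemployment rate = 16,061 / 135,906 = 11.82%.
Labor force participation rate = 135,906 / 197,583 = 68.78%.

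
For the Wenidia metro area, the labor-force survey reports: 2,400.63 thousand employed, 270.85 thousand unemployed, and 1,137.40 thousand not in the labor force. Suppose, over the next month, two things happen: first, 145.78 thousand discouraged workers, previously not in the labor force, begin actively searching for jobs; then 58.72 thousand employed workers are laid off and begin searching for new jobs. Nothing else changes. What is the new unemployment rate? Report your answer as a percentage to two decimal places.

New unemployment rate ≈ 16.87%.

Initially, labor force = 2,400.63 + 270.85 = 2,671.48 thousand, so u = 270.85/2,671.48 = 10.14%.
After the first change, unemployed and labor force both rise by 145.78 → E = 2,400.63, U = 416.63, labor force = 2,817.26 thousand.
After the second change, employed falls and unemployed rises by 58.72; labor force unchanged → E = 2,341.91, U = 475.35, labor force = 2,817.26 thousand.
New unemployment rate = 475.35 / 2,817.26 = 16.87%.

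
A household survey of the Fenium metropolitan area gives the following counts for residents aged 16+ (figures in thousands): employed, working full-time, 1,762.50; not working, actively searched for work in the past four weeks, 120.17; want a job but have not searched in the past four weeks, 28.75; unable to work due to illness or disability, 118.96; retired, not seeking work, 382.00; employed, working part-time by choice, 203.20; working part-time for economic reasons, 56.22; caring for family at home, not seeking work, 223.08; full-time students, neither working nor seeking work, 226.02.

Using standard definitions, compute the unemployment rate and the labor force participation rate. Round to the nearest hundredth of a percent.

Employed = 1,762.50 + 203.20 + 56.22 = 2,021.92 thousand (anyone who worked, including part-time for economic reasons, counts as employed).
Unemployed = 120.17 thousand.
Labor force = 2,021.92 + 120.17 = 2,142.09 thousand.
Not in labor force = 28.75 + 118.96 + 382.00 + 223.08 + 226.02 = 978.81 thousand (those not working and not actively searching are outside the labor force — including those who want a job but have given up searching).
Civilian working-age population = 2,142.09 + 978.81 = 3,120.90 thousand.
Unemployment rate = 120.17 / 2,142.09 = 5.61%.
Labor force participation rate = 2,142.09 / 3,120.90 = 68.64%.

Unemployment rate ≈ 5.61%; labor force participation rate ≈ 68.64%.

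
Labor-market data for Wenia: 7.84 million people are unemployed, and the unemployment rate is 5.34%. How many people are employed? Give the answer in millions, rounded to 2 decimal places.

About 138.98 million are employed.

Labor force = U / u = 7.84 / 0.0534 ≈ 146.82 million.
Employed = labor force − unemployed = 146.82 − 7.84 = 138.98 million.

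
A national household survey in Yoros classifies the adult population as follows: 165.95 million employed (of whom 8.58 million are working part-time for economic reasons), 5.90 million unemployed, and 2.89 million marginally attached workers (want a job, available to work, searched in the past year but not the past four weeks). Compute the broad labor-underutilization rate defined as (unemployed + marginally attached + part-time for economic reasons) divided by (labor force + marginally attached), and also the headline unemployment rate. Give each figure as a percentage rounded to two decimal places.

Broad underutilization rate ≈ 9.94%; headline unemployment rate ≈ 3.43%.

Labor force = 165.95 + 5.90 = 171.85 million.
Numerator = 5.90 + 2.89 + 8.58 = 17.37 million.
Denominator = 171.85 + 2.89 = 174.74 million.
Broad rate = 17.37 / 174.74 = 9.94%.
Headline unemployment rate = 5.90 / 171.85 = 3.43%.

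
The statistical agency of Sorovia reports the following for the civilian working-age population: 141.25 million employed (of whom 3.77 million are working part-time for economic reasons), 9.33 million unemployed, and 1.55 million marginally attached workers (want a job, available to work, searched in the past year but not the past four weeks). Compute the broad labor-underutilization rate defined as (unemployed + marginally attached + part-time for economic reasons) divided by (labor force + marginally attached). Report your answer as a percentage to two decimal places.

Broad underutilization rate ≈ 9.63%.

Labor force = 141.25 + 9.33 = 150.58 million.
Numerator = 9.33 + 1.55 + 3.77 = 14.65 million.
Denominator = 150.58 + 1.55 = 152.13 million.
Broad rate = 14.65 / 152.13 = 9.63%.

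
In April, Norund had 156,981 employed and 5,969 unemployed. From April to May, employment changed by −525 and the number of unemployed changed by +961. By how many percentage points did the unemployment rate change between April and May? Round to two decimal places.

April: labor force = 156,981 + 5,969 = 162,950; u = 5,969/162,950 = 3.66%.
May: labor force = 156,456 + 6,930 = 163,386; u = 6,930/163,386 = 4.24%.
Change = 4.24% − 3.66% = +0.58 pp.

The unemployment rate changed by +0.58 percentage points.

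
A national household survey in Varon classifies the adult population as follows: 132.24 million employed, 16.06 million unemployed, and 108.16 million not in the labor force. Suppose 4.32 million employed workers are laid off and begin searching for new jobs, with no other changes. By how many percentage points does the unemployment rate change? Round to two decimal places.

The unemployment rate changes by +2.91 percentage points.

Initially, labor force = 132.24 + 16.06 = 148.30 million, so u = 16.06/148.30 = 10.83%.
After the change, employed falls and unemployed rises by 4.32; labor force unchanged → E = 127.92, U = 20.38, labor force = 148.30 million.
New unemployment rate = 20.38 / 148.30 = 13.74%.
Change = 13.74% − 10.83% = +2.91 percentage points.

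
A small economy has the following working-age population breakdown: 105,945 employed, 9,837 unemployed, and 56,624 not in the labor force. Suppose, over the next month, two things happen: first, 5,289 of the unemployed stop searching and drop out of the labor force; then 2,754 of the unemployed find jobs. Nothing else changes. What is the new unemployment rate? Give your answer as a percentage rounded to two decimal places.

Initially, labor force = 105,945 + 9,837 = 115,782, so u = 9,837/115,782 = 8.50%.
After the first change, unemployed and labor force both fall by 5,289 → E = 105,945, U = 4,548, labor force = 110,493.
After the second change, unemployed falls and employed rises by 2,754; labor force unchanged → E = 108,699, U = 1,794, labor force = 110,493.
New unemployment rate = 1,794 / 110,493 = 1.62%.

New unemployment rate ≈ 1.62%.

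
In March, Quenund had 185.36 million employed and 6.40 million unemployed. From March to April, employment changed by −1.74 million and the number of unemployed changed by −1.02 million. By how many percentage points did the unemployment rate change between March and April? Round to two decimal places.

The unemployment rate changed by −0.49 percentage points.

March: labor force = 185.36 + 6.40 = 191.76; u = 6.40/191.76 = 3.34%.
April: labor force = 183.62 + 5.38 = 189.00; u = 5.38/189.00 = 2.85%.
Change = 2.85% − 3.34% = −0.49 pp.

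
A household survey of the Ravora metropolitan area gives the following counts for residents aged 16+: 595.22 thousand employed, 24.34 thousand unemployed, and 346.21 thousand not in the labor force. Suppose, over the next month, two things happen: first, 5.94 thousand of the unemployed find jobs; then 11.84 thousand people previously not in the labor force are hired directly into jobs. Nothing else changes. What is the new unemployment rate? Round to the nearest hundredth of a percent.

New unemployment rate ≈ 2.91%.

Initially, labor force = 595.22 + 24.34 = 619.56 thousand, so u = 24.34/619.56 = 3.93%.
After the first change, unemployed falls and employed rises by 5.94; labor force unchanged → E = 601.16, U = 18.40, labor force = 619.56 thousand.
After the second change, employed and labor force both rise by 11.84; unemployed unchanged → E = 613.00, U = 18.40, labor force = 631.40 thousand.
New unemployment rate = 18.40 / 631.40 = 2.91%.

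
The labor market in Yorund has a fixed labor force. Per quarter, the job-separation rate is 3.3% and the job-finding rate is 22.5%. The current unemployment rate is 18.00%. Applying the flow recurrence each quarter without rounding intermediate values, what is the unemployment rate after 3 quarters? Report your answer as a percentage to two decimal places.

Unemployment rate after three quarters ≈ 14.92%.

With a fixed labor force, u_{t+1} = u_t + s·(1−u_t) − f·u_t = u_t·(1−s−f) + s.
Here 1−s−f = 0.742 and s = 0.033.
u_1 = 0.180000 × 0.742 + 0.033 = 0.166560.
u_2 = 0.166560 × 0.742 + 0.033 = 0.156588.
u_3 = 0.156588 × 0.742 + 0.033 = 0.149188.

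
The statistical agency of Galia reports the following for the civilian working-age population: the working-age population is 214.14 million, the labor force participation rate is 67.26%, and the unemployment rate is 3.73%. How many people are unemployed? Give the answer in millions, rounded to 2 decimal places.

About 5.37 million are unemployed.

Labor force = 0.6726 × 214.14 = 144.03 million.
Unemployed = 0.0373 × 144.03 ≈ 5.37 million.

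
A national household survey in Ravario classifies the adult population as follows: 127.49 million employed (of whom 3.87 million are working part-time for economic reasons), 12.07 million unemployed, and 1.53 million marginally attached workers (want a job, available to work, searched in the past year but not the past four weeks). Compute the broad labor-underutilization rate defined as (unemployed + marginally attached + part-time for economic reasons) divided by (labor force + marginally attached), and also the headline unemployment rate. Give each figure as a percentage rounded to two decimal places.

Labor force = 127.49 + 12.07 = 139.56 million.
Numerator = 12.07 + 1.53 + 3.87 = 17.47 million.
Denominator = 139.56 + 1.53 = 141.09 million.
Broad rate = 17.47 / 141.09 = 12.38%.
Headline unemployment rate = 12.07 / 139.56 = 8.65%.

Broad underutilization rate ≈ 12.38%; headline unemployment rate ≈ 8.65%.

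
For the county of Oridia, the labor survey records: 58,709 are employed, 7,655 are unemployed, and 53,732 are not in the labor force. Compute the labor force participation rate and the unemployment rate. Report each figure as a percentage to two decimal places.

Labor force participation rate ≈ 55.26%; unemployment rate ≈ 11.53%.

Labor force = employed + unemployed = 58,709 + 7,655 = 66,364.
Working-age population = 66,364 + 53,732 = 120,096.
Unemployment rate = 7,655 / 66,364 = 11.53%.
Labor force participation rate = 66,364 / 120,096 = 55.26%.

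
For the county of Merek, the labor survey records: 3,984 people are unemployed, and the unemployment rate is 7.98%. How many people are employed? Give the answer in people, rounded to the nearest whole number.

About 45,941 are employed.

Labor force = U / u = 3,984 / 0.0798 ≈ 49,925.
Employed = labor force − unemployed = 49,925 − 3,984 = 45,941.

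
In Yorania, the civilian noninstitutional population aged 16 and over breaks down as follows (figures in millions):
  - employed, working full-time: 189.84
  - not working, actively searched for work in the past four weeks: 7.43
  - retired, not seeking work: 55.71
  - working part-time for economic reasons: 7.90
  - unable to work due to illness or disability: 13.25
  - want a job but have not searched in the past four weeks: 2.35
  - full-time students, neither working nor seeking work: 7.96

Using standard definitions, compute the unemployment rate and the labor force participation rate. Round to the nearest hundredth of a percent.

Unemployment rate ≈ 3.62%; labor force participation rate ≈ 72.13%.

Employed = 189.84 + 7.90 = 197.74 million (anyone who worked, including part-time for economic reasons, counts as employed).
Unemployed = 7.43 million.
Labor force = 197.74 + 7.43 = 205.17 million.
Not in labor force = 55.71 + 13.25 + 2.35 + 7.96 = 79.27 million (those not working and not actively searching are outside the labor force — including those who want a job but have given up searching).
Civilian working-age population = 205.17 + 79.27 = 284.44 million.
Unemployment rate = 7.43 / 205.17 = 3.62%.
Labor force participation rate = 205.17 / 284.44 = 72.13%.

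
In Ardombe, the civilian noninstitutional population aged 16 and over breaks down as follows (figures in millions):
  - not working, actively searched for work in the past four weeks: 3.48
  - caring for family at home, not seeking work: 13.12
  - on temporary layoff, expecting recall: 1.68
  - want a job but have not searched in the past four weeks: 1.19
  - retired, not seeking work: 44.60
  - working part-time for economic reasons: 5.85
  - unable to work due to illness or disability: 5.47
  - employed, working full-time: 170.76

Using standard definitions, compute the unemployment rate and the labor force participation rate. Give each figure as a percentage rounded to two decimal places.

Unemployment rate ≈ 2.84%; labor force participation rate ≈ 73.85%.

Employed = 5.85 + 170.76 = 176.61 million (anyone who worked, including part-time for economic reasons, counts as employed).
Unemployed = 3.48 + 1.68 = 5.16 million (jobless and actively searching, or on temporary layoff).
Labor force = 176.61 + 5.16 = 181.77 million.
Not in labor force = 13.12 + 1.19 + 44.60 + 5.47 = 64.38 million (those not working and not actively searching are outside the labor force — including those who want a job but have given up searching).
Civilian working-age population = 181.77 + 64.38 = 246.15 million.
Unemployment rate = 5.16 / 181.77 = 2.84%.
Labor force participation rate = 181.77 / 246.15 = 73.85%.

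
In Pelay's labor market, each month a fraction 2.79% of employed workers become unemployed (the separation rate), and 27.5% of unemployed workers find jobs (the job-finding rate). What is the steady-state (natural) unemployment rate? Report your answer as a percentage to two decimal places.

At steady state the flows balance: s·E = f·U, so U/(E+U) = s/(s+f).
u* = 2.79 / (2.79 + 27.5) = 2.79 / 30.29 = 9.21%.

Steady-state unemployment rate ≈ 9.21%.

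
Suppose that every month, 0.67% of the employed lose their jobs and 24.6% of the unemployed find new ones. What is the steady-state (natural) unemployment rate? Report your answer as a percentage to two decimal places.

At steady state the flows balance: s·E = f·U, so U/(E+U) = s/(s+f).
u* = 0.67 / (0.67 + 24.6) = 0.67 / 25.27 = 2.65%.

Steady-state unemployment rate ≈ 2.65%.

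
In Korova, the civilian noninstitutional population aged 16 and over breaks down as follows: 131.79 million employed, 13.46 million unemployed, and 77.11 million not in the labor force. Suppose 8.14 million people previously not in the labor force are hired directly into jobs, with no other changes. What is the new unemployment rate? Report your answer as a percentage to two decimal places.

Initially, labor force = 131.79 + 13.46 = 145.25 million, so u = 13.46/145.25 = 9.27%.
After the change, employed and labor force both rise by 8.14; unemployed unchanged → E = 139.93, U = 13.46, labor force = 153.39 million.
New unemployment rate = 13.46 / 153.39 = 8.78%.

New unemployment rate ≈ 8.78%.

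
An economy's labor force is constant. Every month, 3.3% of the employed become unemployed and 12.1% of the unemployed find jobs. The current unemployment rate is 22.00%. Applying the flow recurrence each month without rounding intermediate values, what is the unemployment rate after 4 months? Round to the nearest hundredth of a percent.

Unemployment rate after four months ≈ 21.72%.

With a fixed labor force, u_{t+1} = u_t + s·(1−u_t) − f·u_t = u_t·(1−s−f) + s.
Here 1−s−f = 0.846 and s = 0.033.
u_1 = 0.220000 × 0.846 + 0.033 = 0.219120.
u_2 = 0.219120 × 0.846 + 0.033 = 0.218376.
u_3 = 0.218376 × 0.846 + 0.033 = 0.217746.
u_4 = 0.217746 × 0.846 + 0.033 = 0.217213.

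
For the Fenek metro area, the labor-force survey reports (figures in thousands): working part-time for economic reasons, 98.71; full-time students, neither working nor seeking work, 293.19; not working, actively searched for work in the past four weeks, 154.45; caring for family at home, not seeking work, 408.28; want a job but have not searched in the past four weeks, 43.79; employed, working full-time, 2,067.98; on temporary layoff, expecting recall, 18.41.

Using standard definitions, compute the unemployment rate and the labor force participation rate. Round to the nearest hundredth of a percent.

Unemployment rate ≈ 7.39%; labor force participation rate ≈ 75.84%.

Employed = 98.71 + 2,067.98 = 2,166.69 thousand (anyone who worked, including part-time for economic reasons, counts as employed).
Unemployed = 154.45 + 18.41 = 172.86 thousand (jobless and actively searching, or on temporary layoff).
Labor force = 2,166.69 + 172.86 = 2,339.55 thousand.
Not in labor force = 293.19 + 408.28 + 43.79 = 745.26 thousand (those not working and not actively searching are outside the labor force — including those who want a job but have given up searching).
Civilian working-age population = 2,339.55 + 745.26 = 3,084.81 thousand.
Unemployment rate = 172.86 / 2,339.55 = 7.39%.
Labor force participation rate = 2,339.55 / 3,084.81 = 75.84%.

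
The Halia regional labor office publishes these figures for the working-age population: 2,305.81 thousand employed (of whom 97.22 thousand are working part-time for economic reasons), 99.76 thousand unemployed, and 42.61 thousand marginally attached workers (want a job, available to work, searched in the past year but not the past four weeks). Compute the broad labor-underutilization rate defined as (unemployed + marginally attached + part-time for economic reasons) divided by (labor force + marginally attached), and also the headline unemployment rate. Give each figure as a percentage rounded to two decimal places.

Broad underutilization rate ≈ 9.79%; headline unemployment rate ≈ 4.15%.

Labor force = 2,305.81 + 99.76 = 2,405.57 thousand.
Numerator = 99.76 + 42.61 + 97.22 = 239.59 thousand.
Denominator = 2,405.57 + 42.61 = 2,448.18 thousand.
Broad rate = 239.59 / 2,448.18 = 9.79%.
Headline unemployment rate = 99.76 / 2,405.57 = 4.15%.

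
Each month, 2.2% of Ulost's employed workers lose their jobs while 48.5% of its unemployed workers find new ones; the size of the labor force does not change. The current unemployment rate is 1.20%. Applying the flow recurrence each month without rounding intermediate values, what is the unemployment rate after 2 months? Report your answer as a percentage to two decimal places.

With a fixed labor force, u_{t+1} = u_t + s·(1−u_t) − f·u_t = u_t·(1−s−f) + s.
Here 1−s−f = 0.493 and s = 0.022.
u_1 = 0.012000 × 0.493 + 0.022 = 0.027916.
u_2 = 0.027916 × 0.493 + 0.022 = 0.035763.

Unemployment rate after two months ≈ 3.58%.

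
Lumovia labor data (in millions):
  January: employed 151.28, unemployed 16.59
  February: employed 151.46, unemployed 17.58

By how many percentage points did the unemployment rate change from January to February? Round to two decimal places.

January: labor force = 151.28 + 16.59 = 167.87; u = 16.59/167.87 = 9.88%.
February: labor force = 151.46 + 17.58 = 169.04; u = 17.58/169.04 = 10.40%.
Change = 10.40% − 9.88% = +0.52 pp.

The unemployment rate changed by +0.52 percentage points.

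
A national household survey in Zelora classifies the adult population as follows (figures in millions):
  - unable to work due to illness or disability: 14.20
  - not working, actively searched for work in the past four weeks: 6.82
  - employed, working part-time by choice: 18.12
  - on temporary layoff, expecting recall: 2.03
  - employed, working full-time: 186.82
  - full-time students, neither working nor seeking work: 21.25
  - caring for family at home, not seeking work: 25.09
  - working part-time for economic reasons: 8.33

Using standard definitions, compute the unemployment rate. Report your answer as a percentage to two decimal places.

Unemployment rate ≈ 3.98%.

Employed = 18.12 + 186.82 + 8.33 = 213.27 million (anyone who worked, including part-time for economic reasons, counts as employed).
Unemployed = 6.82 + 2.03 = 8.85 million (jobless and actively searching, or on temporary layoff).
Labor force = 213.27 + 8.85 = 222.12 million.
Unemployment rate = 8.85 / 222.12 = 3.98%.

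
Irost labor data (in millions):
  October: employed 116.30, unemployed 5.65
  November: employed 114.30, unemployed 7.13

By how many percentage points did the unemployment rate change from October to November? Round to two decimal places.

The unemployment rate changed by +1.24 percentage points.

October: labor force = 116.30 + 5.65 = 121.95; u = 5.65/121.95 = 4.63%.
November: labor force = 114.30 + 7.13 = 121.43; u = 7.13/121.43 = 5.87%.
Change = 5.87% − 4.63% = +1.24 pp.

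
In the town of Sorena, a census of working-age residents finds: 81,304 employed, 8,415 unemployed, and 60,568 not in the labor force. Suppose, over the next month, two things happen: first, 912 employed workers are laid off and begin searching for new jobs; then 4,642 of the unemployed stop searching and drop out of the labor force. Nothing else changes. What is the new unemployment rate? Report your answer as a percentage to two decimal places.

Initially, labor force = 81,304 + 8,415 = 89,719, so u = 8,415/89,719 = 9.38%.
After the first change, employed falls and unemployed rises by 912; labor force unchanged → E = 80,392, U = 9,327, labor force = 89,719.
After the second change, unemployed and labor force both fall by 4,642 → E = 80,392, U = 4,685, labor force = 85,077.
New unemployment rate = 4,685 / 85,077 = 5.51%.

New unemployment rate ≈ 5.51%.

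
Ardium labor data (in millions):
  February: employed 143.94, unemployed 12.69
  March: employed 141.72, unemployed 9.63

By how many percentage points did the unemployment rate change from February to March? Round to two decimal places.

The unemployment rate changed by −1.74 percentage points.

February: labor force = 143.94 + 12.69 = 156.63; u = 12.69/156.63 = 8.10%.
March: labor force = 141.72 + 9.63 = 151.35; u = 9.63/151.35 = 6.36%.
Change = 6.36% − 8.10% = −1.74 pp.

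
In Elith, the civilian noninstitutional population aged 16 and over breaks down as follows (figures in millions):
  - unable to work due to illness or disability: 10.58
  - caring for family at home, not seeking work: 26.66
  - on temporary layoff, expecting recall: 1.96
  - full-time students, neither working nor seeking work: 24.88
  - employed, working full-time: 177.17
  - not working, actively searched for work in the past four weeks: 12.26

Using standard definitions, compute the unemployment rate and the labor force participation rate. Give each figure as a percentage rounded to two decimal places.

Employed = 177.17 million.
Unemployed = 1.96 + 12.26 = 14.22 million (jobless and actively searching, or on temporary layoff).
Labor force = 177.17 + 14.22 = 191.39 million.
Not in labor force = 10.58 + 26.66 + 24.88 = 62.12 million (those not working and not actively searching are outside the labor force).
Civilian working-age population = 191.39 + 62.12 = 253.51 million.
Unemployment rate = 14.22 / 191.39 = 7.43%.
Labor force participation rate = 191.39 / 253.51 = 75.50%.

Unemployment rate ≈ 7.43%; labor force participation rate ≈ 75.50%.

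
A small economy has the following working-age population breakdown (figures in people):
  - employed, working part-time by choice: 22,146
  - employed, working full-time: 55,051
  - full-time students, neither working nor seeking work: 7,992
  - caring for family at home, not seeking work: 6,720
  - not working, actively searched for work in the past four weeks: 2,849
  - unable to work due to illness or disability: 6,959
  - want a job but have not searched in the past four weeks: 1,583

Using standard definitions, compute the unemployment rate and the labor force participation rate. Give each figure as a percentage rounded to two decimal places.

Unemployment rate ≈ 3.56%; labor force participation rate ≈ 77.49%.

Employed = 22,146 + 55,051 = 77,197.
Unemployed = 2,849.
Labor force = 77,197 + 2,849 = 80,046.
Not in labor force = 7,992 + 6,720 + 6,959 + 1,583 = 23,254 (those not working and not actively searching are outside the labor force — including those who want a job but have given up searching).
Civilian working-age population = 80,046 + 23,254 = 103,300.
Unemployment rate = 2,849 / 80,046 = 3.56%.
Labor force participation rate = 80,046 / 103,300 = 77.49%.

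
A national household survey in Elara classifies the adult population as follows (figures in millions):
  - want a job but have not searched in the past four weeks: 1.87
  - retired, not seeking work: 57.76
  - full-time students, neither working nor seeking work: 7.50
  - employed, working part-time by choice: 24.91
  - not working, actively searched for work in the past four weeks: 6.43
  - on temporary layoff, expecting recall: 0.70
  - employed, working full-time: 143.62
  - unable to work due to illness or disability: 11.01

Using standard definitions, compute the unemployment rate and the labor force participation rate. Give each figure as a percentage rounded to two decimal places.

Employed = 24.91 + 143.62 = 168.53 million.
Unemployed = 6.43 + 0.70 = 7.13 million (jobless and actively searching, or on temporary layoff).
Labor force = 168.53 + 7.13 = 175.66 million.
Not in labor force = 1.87 + 57.76 + 7.50 + 11.01 = 78.14 million (those not working and not actively searching are outside the labor force — including those who want a job but have given up searching).
Civilian working-age population = 175.66 + 78.14 = 253.80 million.
Unemployment rate = 7.13 / 175.66 = 4.06%.
Labor force participation rate = 175.66 / 253.80 = 69.21%.

Unemployment rate ≈ 4.06%; labor force participation rate ≈ 69.21%.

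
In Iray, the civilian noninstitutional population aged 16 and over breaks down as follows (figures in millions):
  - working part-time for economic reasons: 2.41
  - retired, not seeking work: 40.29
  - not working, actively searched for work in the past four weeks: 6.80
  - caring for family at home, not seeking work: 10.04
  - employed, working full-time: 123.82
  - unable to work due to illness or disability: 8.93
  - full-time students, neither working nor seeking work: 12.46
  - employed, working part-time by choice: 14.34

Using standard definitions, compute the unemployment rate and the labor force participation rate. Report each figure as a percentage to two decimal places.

Employed = 2.41 + 123.82 + 14.34 = 140.57 million (anyone who worked, including part-time for economic reasons, counts as employed).
Unemployed = 6.80 million.
Labor force = 140.57 + 6.80 = 147.37 million.
Not in labor force = 40.29 + 10.04 + 8.93 + 12.46 = 71.72 million (those not working and not actively searching are outside the labor force).
Civilian working-age population = 147.37 + 71.72 = 219.09 million.
Unemployment rate = 6.80 / 147.37 = 4.61%.
Labor force participation rate = 147.37 / 219.09 = 67.26%.

Unemployment rate ≈ 4.61%; labor force participation rate ≈ 67.26%.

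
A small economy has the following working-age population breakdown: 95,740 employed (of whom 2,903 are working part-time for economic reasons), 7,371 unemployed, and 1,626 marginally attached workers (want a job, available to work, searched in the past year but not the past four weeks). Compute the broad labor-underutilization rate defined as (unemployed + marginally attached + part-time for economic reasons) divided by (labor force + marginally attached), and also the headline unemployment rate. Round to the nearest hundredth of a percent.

Broad underutilization rate ≈ 11.36%; headline unemployment rate ≈ 7.15%.

Labor force = 95,740 + 7,371 = 103,111.
Numerator = 7,371 + 1,626 + 2,903 = 11,900.
Denominator = 103,111 + 1,626 = 104,737.
Broad rate = 11,900 / 104,737 = 11.36%.
Headline unemployment rate = 7,371 / 103,111 = 7.15%.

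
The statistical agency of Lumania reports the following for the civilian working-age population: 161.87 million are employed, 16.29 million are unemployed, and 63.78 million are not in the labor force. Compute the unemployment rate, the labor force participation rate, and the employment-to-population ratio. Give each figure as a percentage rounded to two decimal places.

Labor force = employed + unemployed = 161.87 + 16.29 = 178.16 million.
Working-age population = 178.16 + 63.78 = 241.94 million.
Unemployment rate = 16.29 / 178.16 = 9.14%.
Labor force participation rate = 178.16 / 241.94 = 73.64%.
Employment-population ratio = 161.87 / 241.94 = 66.91%.

Unemployment rate ≈ 9.14%; labor force participation rate ≈ 73.64%; employment-population ratio ≈ 66.91%.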